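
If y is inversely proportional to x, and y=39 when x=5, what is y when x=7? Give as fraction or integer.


Inverse proportion: y = k/x
Find k: k = 5 * 39 = 195
Compute y at x=7: y = 195/7
y = 195/7

195/7


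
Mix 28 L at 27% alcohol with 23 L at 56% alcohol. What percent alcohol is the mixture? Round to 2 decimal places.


Solute in mixture 1 = 27% of 28 L = 28*27/100 = 189/25 L
Solute in mixture 2 = 56% of 23 L = 23*56/100 = 322/25 L
Total solute = 189/25 + 322/25 = 511/25 L
Total volume = 28 + 23 = 51 L
Final concentration = 511/25/51 * 100 = 40.08%

40.08


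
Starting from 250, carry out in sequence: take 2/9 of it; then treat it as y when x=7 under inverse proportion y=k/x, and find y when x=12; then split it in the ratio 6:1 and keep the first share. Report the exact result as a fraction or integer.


Start with 250.
Step 1: Take 2/9: 250 * 2/9 = 500/9
Step 2: Inverse prop: k = (500/9)*7; new y = k/12 = 500/9*7/12 = 875/27
Step 3: Split 6:1, first share = 875/27 * 6/7 = 250/9
Final result = 250/9

250/9


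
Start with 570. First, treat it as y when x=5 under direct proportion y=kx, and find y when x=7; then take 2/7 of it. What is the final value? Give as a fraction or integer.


Start with 570.
Step 1: Direct prop: k = (570)/5; new y = k*7 = 570*7/5 = 798
Step 2: Take 2/7: 798 * 2/7 = 228
Final result = 228

228


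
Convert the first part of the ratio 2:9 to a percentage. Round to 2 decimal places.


Total parts = 2 + 9 = 11
First part fraction = 2/11
Percentage = (2/11) * 100
= 0.181818 * 100
= 18.18%

18.18


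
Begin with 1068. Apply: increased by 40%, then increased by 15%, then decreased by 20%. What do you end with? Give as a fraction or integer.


Start: 1068
Step 1: increase by 40% => multiply by 140/100
  1068 * 140/100 = 7476/5
Step 2: increase by 15% => multiply by 115/100
  7476/5 * 115/100 = 42987/25
Step 3: decrease by 20% => multiply by 80/100
  42987/25 * 80/100 = 171948/125
Final value = 171948/125

171948/125


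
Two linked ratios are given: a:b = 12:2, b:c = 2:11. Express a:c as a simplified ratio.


Given a:b = 12:2 and b:c = 2:11
Make b consistent. Multiply first ratio by 2: a:b = 24:4
Multiply second ratio by 2: b:c = 4:22
Now b = 4 in both, so a:b:c = 24:4:22
Therefore a:c = 24:22
Simplify by GCD: a:c = 12:11

12:11


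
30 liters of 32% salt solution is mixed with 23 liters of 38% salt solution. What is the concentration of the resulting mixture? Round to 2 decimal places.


Solute in mixture 1 = 32% of 30 L = 30*32/100 = 48/5 L
Solute in mixture 2 = 38% of 23 L = 23*38/100 = 437/50 L
Total solute = 48/5 + 437/50 = 917/50 L
Total volume = 30 + 23 = 53 L
Final concentration = 917/50/53 * 100 = 34.60%

34.60


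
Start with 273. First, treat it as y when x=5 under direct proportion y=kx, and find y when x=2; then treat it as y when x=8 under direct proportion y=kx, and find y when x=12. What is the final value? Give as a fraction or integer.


Start with 273.
Step 1: Direct prop: k = (273)/5; new y = k*2 = 273*2/5 = 546/5
Step 2: Direct prop: k = (546/5)/8; new y = k*12 = 546/5*12/8 = 819/5
Final result = 819/5

819/5


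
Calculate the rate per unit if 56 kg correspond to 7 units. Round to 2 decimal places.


Total kg = 56
Number of units = 7
Unit rate = 56 / 7
= 8 kg per unit

8


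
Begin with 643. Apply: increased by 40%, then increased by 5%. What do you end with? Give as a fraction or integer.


Start: 643
Step 1: increase by 40% => multiply by 140/100
  643 * 140/100 = 4501/5
Step 2: increase by 5% => multiply by 105/100
  4501/5 * 105/100 = 94521/100
Final value = 94521/100

94521/100


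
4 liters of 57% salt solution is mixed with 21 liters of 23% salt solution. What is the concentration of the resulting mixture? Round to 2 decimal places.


Solute in mixture 1 = 57% of 4 L = 4*57/100 = 57/25 L
Solute in mixture 2 = 23% of 21 L = 21*23/100 = 483/100 L
Total solute = 57/25 + 483/100 = 711/100 L
Total volume = 4 + 21 = 25 L
Final concentration = 711/100/25 * 100 = 28.44%

28.44


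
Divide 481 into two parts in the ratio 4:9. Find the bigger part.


Total parts = 4 + 9 = 13
Value per part = 481 / 13 = 37
First share = 4 * 37 = 148
Second share = 9 * 37 = 333
Larger share = 333

333


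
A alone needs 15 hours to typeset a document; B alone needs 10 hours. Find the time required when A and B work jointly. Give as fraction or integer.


Rate of A = 1/15 job per hour
Rate of B = 1/10 job per hour
Combined rate = 1/15 + 1/10
Find common denominator: (10 + 15)/(15*10) = 25/150
Combined rate = 1/6 job per hour
Time together = 1 / (1/6) = 6 hours

6


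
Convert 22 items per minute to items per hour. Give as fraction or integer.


Converting from per minute to per hour
Rate = 22 items per minute
Multiply by 60: 22 * 60
= 1320 items per hour

1320


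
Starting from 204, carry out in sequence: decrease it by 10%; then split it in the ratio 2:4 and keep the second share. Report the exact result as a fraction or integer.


Start with 204.
Step 1: Decrease by 10%: 204 * 90/100 = 918/5
Step 2: Split 2:4, second share = 918/5 * 4/6 = 612/5
Final result = 612/5

612/5


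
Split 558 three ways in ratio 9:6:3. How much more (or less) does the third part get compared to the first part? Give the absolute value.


Total parts = 9 + 6 + 3 = 18
Value per part = 558 / 18 = 31
Shares: 9*31=279, 6*31=186, 3*31=93
Third share = 93, first share = 279
Difference = |93 - 279| = 186

186


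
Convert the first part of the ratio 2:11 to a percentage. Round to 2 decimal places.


Total parts = 2 + 11 = 13
First part fraction = 2/13
Percentage = (2/13) * 100
= 0.153846 * 100
= 15.38%

15.38


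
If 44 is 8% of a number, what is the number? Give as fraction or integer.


Given: 44 is 8% of the whole
Set up: 44 = 8/100 * whole
whole = 44 * 100 / 8
whole = 4400 / 8
whole = 550

550


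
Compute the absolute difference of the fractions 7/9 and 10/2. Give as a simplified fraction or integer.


Simplify: 7/9 = 7/9 and 10/2 = 5
Find common denominator: LCD = 9
Convert: 7/9 and 45/9
Difference = |7 - 45|/9 = 38/9
Simplified = 38/9

38/9


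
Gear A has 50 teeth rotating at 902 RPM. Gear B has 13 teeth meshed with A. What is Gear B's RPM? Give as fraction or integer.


Gear ratio: teeth_A * RPM_A = teeth_B * RPM_B
50 * 902 = 13 * RPM_B
45100 = 13 * RPM_B
RPM_B = 45100 / 13
RPM_B = 45100/13

45100/13


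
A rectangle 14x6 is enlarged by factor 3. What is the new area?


Original dimensions: 14 x 6
Enlargement factor = 3
New width = 14 * 3 = 42
New height = 6 * 3 = 18
New area = 42 * 18 = 756

756


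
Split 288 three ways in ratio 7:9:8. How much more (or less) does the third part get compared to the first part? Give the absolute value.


Total parts = 7 + 9 + 8 = 24
Value per part = 288 / 24 = 12
Shares: 7*12=84, 9*12=108, 8*12=96
Third share = 96, first share = 84
Difference = |96 - 84| = 12

12


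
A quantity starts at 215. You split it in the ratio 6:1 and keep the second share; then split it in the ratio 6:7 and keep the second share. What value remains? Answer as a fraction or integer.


Start with 215.
Step 1: Split 6:1, second share = 215 * 1/7 = 215/7
Step 2: Split 6:7, second share = 215/7 * 7/13 = 215/13
Final result = 215/13

215/13


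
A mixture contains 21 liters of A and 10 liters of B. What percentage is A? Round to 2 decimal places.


Volume of A = 21 L
Volume of B = 10 L
Total volume = 21 + 10 = 31 L
Percentage of A = (21/31) * 100
= 67.74%

67.74


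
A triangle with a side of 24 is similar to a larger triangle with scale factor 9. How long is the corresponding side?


Similar triangles have proportional sides
Scale factor = 9
Smaller side = 24
Corresponding larger side = 24 * 9
= 216

216


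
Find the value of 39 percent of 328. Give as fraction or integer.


Compute 39% of 328
Convert percentage: 39% = 39/100
Multiply: 328 * 39/100
= 12792/100
= 3198/25

3198/25


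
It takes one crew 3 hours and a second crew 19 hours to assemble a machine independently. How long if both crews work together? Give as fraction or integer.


Rate of A = 1/3 job per hour
Rate of B = 1/19 job per hour
Combined rate = 1/3 + 1/19
Find common denominator: (19 + 3)/(3*19) = 22/57
Combined rate = 22/57 job per hour
Time together = 1 / (22/57) = 57/22 hours

57/22


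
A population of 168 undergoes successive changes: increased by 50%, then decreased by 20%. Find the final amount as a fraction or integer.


Start: 168
Step 1: increase by 50% => multiply by 150/100
  168 * 150/100 = 252
Step 2: decrease by 20% => multiply by 80/100
  252 * 80/100 = 1008/5
Final value = 1008/5

1008/5


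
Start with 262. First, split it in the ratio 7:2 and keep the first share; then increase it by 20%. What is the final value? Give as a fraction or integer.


Start with 262.
Step 1: Split 7:2, first share = 262 * 7/9 = 1834/9
Step 2: Increase by 20%: 1834/9 * 120/100 = 3668/15
Final result = 3668/15

3668/15


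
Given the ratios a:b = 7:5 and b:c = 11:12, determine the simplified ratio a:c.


Given a:b = 7:5 and b:c = 11:12
Make b consistent. Multiply first ratio by 11: a:b = 77:55
Multiply second ratio by 5: b:c = 55:60
Now b = 55 in both, so a:b:c = 77:55:60
Therefore a:c = 77:60
Simplify by GCD: a:c = 77:60

77:60


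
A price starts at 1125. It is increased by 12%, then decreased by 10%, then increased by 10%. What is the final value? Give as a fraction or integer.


Start: 1125
Step 1: increase by 12% => multiply by 112/100
  1125 * 112/100 = 1260
Step 2: decrease by 10% => multiply by 90/100
  1260 * 90/100 = 1134
Step 3: increase by 10% => multiply by 110/100
  1134 * 110/100 = 6237/5
Final value = 6237/5

6237/5


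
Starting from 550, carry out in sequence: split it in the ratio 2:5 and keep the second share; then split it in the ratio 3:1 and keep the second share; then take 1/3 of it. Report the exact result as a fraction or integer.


Start with 550.
Step 1: Split 2:5, second share = 550 * 5/7 = 2750/7
Step 2: Split 3:1, second share = 2750/7 * 1/4 = 1375/14
Step 3: Take 1/3: 1375/14 * 1/3 = 1375/42
Final result = 1375/42

1375/42


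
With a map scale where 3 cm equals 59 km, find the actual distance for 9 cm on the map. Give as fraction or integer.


Map scale: 3 cm = 59 km
Measured distance on map = 9 cm
Set up proportion: 9 * 59 / 3
= 531 / 3
= 177 km

177


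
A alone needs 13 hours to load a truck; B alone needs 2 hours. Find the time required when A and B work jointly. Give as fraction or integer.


Rate of A = 1/13 job per hour
Rate of B = 1/2 job per hour
Combined rate = 1/13 + 1/2
Find common denominator: (2 + 13)/(13*2) = 15/26
Combined rate = 15/26 job per hour
Time together = 1 / (15/26) = 26/15 hours

26/15


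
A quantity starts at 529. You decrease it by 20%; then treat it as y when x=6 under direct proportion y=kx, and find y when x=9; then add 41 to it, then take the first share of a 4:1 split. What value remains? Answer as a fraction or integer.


Start with 529.
Step 1: Decrease by 20%: 529 * 80/100 = 2116/5
Step 2: Direct prop: k = (2116/5)/6; new y = k*9 = 2116/5*9/6 = 3174/5
Step 3: Add 41: 3174/5+41=3379/5; split 4:1 first = 3379/5*4/5 = 13516/25
Final result = 13516/25

13516/25


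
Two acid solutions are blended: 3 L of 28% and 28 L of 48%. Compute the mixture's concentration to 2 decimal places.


Solute in mixture 1 = 28% of 3 L = 3*28/100 = 21/25 L
Solute in mixture 2 = 48% of 28 L = 28*48/100 = 336/25 L
Total solute = 21/25 + 336/25 = 357/25 L
Total volume = 3 + 28 = 31 L
Final concentration = 357/25/31 * 100 = 46.06%

46.06


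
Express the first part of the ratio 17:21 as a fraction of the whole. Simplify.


Total parts = 17 + 21 = 38
First part fraction = 17/38
Simplify: 17/38 = 17/38

17/38


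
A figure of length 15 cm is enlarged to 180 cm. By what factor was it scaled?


Original length = 15 cm
Scaled length = 180 cm
Scale factor = 180 / 15
= 12

12


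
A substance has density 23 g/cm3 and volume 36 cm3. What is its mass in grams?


Using mass = density * volume
Density = 23 g/cm3
Volume = 36 cm3
Mass = 23 * 36
= 828 g

828


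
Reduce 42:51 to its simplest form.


Find GCD(42, 51)
GCD = 3
Divide both by 3: 42/3 = 14, 51/3 = 17
Simplified ratio = 14:17

14:17


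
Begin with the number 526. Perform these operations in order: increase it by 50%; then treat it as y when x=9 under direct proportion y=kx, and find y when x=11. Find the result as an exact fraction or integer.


Start with 526.
Step 1: Increase by 50%: 526 * 150/100 = 789
Step 2: Direct prop: k = (789)/9; new y = k*11 = 789*11/9 = 2893/3
Final result = 2893/3

2893/3


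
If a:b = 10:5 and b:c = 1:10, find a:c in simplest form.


Given a:b = 10:5 and b:c = 1:10
Make b consistent. Multiply first ratio by 1: a:b = 10:5
Multiply second ratio by 5: b:c = 5:50
Now b = 5 in both, so a:b:c = 10:5:50
Therefore a:c = 10:50
Simplify by GCD: a:c = 1:5

1:5


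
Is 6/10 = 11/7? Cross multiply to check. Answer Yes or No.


Cross multiply to check 6/10 = 11/7
Left cross product: 6 * 7 = 42
Right cross product: 10 * 11 = 110
42 != 110
Not equal, so proportions differ => No

No


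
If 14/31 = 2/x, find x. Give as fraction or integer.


Setting up: 14/31 = 2/x
Cross multiply: 14 * x = 31 * 2
14x = 62
x = 62/14
x = 31/7

31/7


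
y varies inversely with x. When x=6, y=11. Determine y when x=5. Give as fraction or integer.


Inverse proportion: y = k/x
Find k: k = 6 * 11 = 66
Compute y at x=5: y = 66/5
y = 66/5

66/5


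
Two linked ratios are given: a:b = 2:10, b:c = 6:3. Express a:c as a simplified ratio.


Given a:b = 2:10 and b:c = 6:3
Make b consistent. Multiply first ratio by 6: a:b = 12:60
Multiply second ratio by 10: b:c = 60:30
Now b = 60 in both, so a:b:c = 12:60:30
Therefore a:c = 12:30
Simplify by GCD: a:c = 2:5

2:5


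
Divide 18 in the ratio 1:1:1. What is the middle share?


Ratio = 1:1:1
Total parts = 1 + 1 + 1 = 3
Value per part = 18 / 3 = 6
First share = 1 * 6 = 6
Middle share = 1 * 6 = 6
Third share = 1 * 6 = 6

6


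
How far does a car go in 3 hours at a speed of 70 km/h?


Using distance = speed * time
Speed = 70 km/h
Time = 3 hours
Distance = 70 * 3
= 210 km

210


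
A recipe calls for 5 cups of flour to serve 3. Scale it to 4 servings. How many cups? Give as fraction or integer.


Original: 5 cups for 3 servings
Target servings = 4
Scaling factor = 4/3
New amount = 5 * 4/3
= 20/3
= 20/3 cups

20/3


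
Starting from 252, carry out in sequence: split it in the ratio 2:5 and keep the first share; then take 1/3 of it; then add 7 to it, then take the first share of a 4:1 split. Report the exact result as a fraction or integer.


Start with 252.
Step 1: Split 2:5, first share = 252 * 2/7 = 72
Step 2: Take 1/3: 72 * 1/3 = 24
Step 3: Add 7: 24+7=31; split 4:1 first = 31*4/5 = 124/5
Final result = 124/5

124/5


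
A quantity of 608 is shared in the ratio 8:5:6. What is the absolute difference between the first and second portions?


Total parts = 8 + 5 + 6 = 19
Value per part = 608 / 19 = 32
Shares: 8*32=256, 5*32=160, 6*32=192
First share = 256, second share = 160
Difference = |256 - 160| = 96

96


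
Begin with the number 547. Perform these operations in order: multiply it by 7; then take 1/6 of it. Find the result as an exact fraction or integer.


Start with 547.
Step 1: Multiply by 7: 547 * 7 = 3829
Step 2: Take 1/6: 3829 * 1/6 = 3829/6
Final result = 3829/6

3829/6


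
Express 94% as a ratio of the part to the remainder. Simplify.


Part = 94%, Remainder = 6%
Ratio = 94:6
GCD(94, 6) = 2
Simplify: 47:3 = 47:3

47:3


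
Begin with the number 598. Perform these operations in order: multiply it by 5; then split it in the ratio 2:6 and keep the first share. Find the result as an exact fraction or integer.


Start with 598.
Step 1: Multiply by 5: 598 * 5 = 2990
Step 2: Split 2:6, first share = 2990 * 2/8 = 1495/2
Final result = 1495/2

1495/2


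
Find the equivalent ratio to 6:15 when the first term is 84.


Original ratio: 6:15
First term target: 84
Scale factor = 84 / 6 = 14
Multiply second term: 15 * 14 = 210
Equivalent ratio = 84:210

84:210


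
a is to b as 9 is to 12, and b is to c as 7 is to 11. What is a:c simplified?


Given a:b = 9:12 and b:c = 7:11
Make b consistent. Multiply first ratio by 7: a:b = 63:84
Multiply second ratio by 12: b:c = 84:132
Now b = 84 in both, so a:b:c = 63:84:132
Therefore a:c = 63:132
Simplify by GCD: a:c = 21:44

21:44


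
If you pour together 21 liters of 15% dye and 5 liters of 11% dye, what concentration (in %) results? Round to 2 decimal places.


Solute in mixture 1 = 15% of 21 L = 21*15/100 = 63/20 L
Solute in mixture 2 = 11% of 5 L = 5*11/100 = 11/20 L
Total solute = 63/20 + 11/20 = 37/10 L
Total volume = 21 + 5 = 26 L
Final concentration = 37/10/26 * 100 = 14.23%

14.23


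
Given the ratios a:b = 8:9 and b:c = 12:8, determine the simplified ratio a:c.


Given a:b = 8:9 and b:c = 12:8
Make b consistent. Multiply first ratio by 12: a:b = 96:108
Multiply second ratio by 9: b:c = 108:72
Now b = 108 in both, so a:b:c = 96:108:72
Therefore a:c = 96:72
Simplify by GCD: a:c = 4:3

4:3


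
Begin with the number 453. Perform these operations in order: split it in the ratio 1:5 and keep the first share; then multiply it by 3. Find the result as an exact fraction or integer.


Start with 453.
Step 1: Split 1:5, first share = 453 * 1/6 = 151/2
Step 2: Multiply by 3: 151/2 * 3 = 453/2
Final result = 453/2

453/2


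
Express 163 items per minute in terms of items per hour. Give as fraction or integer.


Converting from per minute to per hour
Rate = 163 items per minute
Multiply by 60: 163 * 60
= 9780 items per hour

9780


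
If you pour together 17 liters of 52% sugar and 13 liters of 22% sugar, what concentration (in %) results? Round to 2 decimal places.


Solute in mixture 1 = 52% of 17 L = 17*52/100 = 221/25 L
Solute in mixture 2 = 22% of 13 L = 13*22/100 = 143/50 L
Total solute = 221/25 + 143/50 = 117/10 L
Total volume = 17 + 13 = 30 L
Final concentration = 117/10/30 * 100 = 39.00%

39.00


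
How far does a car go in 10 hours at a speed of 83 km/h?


Using distance = speed * time
Speed = 83 km/h
Time = 10 hours
Distance = 83 * 10
= 830 km

830


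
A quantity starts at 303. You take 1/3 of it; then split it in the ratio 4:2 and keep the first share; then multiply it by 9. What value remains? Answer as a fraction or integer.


Start with 303.
Step 1: Take 1/3: 303 * 1/3 = 101
Step 2: Split 4:2, first share = 101 * 4/6 = 202/3
Step 3: Multiply by 9: 202/3 * 9 = 606
Final result = 606

606


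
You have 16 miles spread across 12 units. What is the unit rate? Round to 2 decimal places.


Total miles = 16
Number of units = 12
Unit rate = 16 / 12
= 1.33 miles per unit

1.33


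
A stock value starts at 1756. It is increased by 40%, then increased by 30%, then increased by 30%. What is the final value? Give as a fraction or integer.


Start: 1756
Step 1: increase by 40% => multiply by 140/100
  1756 * 140/100 = 12292/5
Step 2: increase by 30% => multiply by 130/100
  12292/5 * 130/100 = 79898/25
Step 3: increase by 30% => multiply by 130/100
  79898/25 * 130/100 = 519337/125
Final value = 519337/125

519337/125


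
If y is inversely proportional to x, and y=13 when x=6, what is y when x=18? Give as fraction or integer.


Inverse proportion: y = k/x
Find k: k = 6 * 13 = 78
Compute y at x=18: y = 78/18
y = 13/3

13/3


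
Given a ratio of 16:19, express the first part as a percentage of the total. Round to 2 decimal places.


Total parts = 16 + 19 = 35
First part fraction = 16/35
Percentage = (16/35) * 100
= 0.457143 * 100
= 45.71%

45.71


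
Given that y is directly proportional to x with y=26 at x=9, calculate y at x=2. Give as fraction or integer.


Direct proportion: y = kx
Find k: k = 26/9 = 26/9
Compute y at x=2: y = 26/9 * 2
y = 52/9

52/9


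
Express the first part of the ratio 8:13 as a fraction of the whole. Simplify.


Total parts = 8 + 13 = 21
First part fraction = 8/21
Simplify: 8/21 = 8/21

8/21


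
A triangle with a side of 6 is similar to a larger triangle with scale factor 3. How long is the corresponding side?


Similar triangles have proportional sides
Scale factor = 3
Smaller side = 6
Corresponding larger side = 6 * 3
= 18

18


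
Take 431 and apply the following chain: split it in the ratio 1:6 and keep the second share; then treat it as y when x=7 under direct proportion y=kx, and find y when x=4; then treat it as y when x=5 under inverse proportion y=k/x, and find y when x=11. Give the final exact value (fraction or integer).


Start with 431.
Step 1: Split 1:6, second share = 431 * 6/7 = 2586/7
Step 2: Direct prop: k = (2586/7)/7; new y = k*4 = 2586/7*4/7 = 10344/49
Step 3: Inverse prop: k = (10344/49)*5; new y = k/11 = 10344/49*5/11 = 51720/539
Final result = 51720/539

51720/539


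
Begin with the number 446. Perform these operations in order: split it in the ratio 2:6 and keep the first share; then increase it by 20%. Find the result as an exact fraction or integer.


Start with 446.
Step 1: Split 2:6, first share = 446 * 2/8 = 223/2
Step 2: Increase by 20%: 223/2 * 120/100 = 669/5
Final result = 669/5

669/5


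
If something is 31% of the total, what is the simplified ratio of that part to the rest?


Part = 31%, Remainder = 69%
Ratio = 31:69
GCD(31, 69) = 1
Simplify: 31:69 = 31:69

31:69


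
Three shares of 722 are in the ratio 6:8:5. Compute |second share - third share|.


Total parts = 6 + 8 + 5 = 19
Value per part = 722 / 19 = 38
Shares: 6*38=228, 8*38=304, 5*38=190
Second share = 304, third share = 190
Difference = |304 - 190| = 114

114


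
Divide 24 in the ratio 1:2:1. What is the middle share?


Ratio = 1:2:1
Total parts = 1 + 2 + 1 = 4
Value per part = 24 / 4 = 6
First share = 1 * 6 = 6
Middle share = 2 * 6 = 12
Third share = 1 * 6 = 6

12


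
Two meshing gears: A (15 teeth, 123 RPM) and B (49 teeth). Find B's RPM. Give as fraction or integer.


Gear ratio: teeth_A * RPM_A = teeth_B * RPM_B
15 * 123 = 49 * RPM_B
1845 = 49 * RPM_B
RPM_B = 1845 / 49
RPM_B = 1845/49

1845/49


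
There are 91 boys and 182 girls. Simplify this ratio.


Find GCD(91, 182)
GCD = 91
Divide both by 91: 91/91 = 1, 182/91 = 2
Simplified ratio = 1:2

1:2


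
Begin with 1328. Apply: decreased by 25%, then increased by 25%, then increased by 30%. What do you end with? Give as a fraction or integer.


Start: 1328
Step 1: decrease by 25% => multiply by 75/100
  1328 * 75/100 = 996
Step 2: increase by 25% => multiply by 125/100
  996 * 125/100 = 1245
Step 3: increase by 30% => multiply by 130/100
  1245 * 130/100 = 3237/2
Final value = 3237/2

3237/2


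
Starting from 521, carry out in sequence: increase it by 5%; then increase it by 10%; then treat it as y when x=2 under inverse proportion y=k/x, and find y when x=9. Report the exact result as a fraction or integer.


Start with 521.
Step 1: Increase by 5%: 521 * 105/100 = 10941/20
Step 2: Increase by 10%: 10941/20 * 110/100 = 120351/200
Step 3: Inverse prop: k = (120351/200)*2; new y = k/9 = 120351/200*2/9 = 40117/300
Final result = 40117/300

40117/300


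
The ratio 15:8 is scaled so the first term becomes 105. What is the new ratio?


Original ratio: 15:8
First term target: 105
Scale factor = 105 / 15 = 7
Multiply second term: 8 * 7 = 56
Equivalent ratio = 105:56

105:56


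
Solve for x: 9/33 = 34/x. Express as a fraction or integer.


Setting up: 9/33 = 34/x
Cross multiply: 9 * x = 33 * 34
9x = 1122
x = 1122/9
x = 374/3

374/3


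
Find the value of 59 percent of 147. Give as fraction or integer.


Compute 59% of 147
Convert percentage: 59% = 59/100
Multiply: 147 * 59/100
= 8673/100
= 8673/100

8673/100


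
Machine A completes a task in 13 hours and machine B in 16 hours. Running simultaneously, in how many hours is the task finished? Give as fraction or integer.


Rate of A = 1/13 job per hour
Rate of B = 1/16 job per hour
Combined rate = 1/13 + 1/16
Find common denominator: (16 + 13)/(13*16) = 29/208
Combined rate = 29/208 job per hour
Time together = 1 / (29/208) = 208/29 hours

208/29


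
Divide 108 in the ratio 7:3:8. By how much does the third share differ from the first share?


Total parts = 7 + 3 + 8 = 18
Value per part = 108 / 18 = 6
Shares: 7*6=42, 3*6=18, 8*6=48
Third share = 48, first share = 42
Difference = |48 - 42| = 6

6


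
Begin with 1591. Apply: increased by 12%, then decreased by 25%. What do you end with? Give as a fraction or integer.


Start: 1591
Step 1: increase by 12% => multiply by 112/100
  1591 * 112/100 = 44548/25
Step 2: decrease by 25% => multiply by 75/100
  44548/25 * 75/100 = 33411/25
Final value = 33411/25

33411/25


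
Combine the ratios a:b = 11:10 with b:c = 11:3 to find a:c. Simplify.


Given a:b = 11:10 and b:c = 11:3
Make b consistent. Multiply first ratio by 11: a:b = 121:110
Multiply second ratio by 10: b:c = 110:30
Now b = 110 in both, so a:b:c = 121:110:30
Therefore a:c = 121:30
Simplify by GCD: a:c = 121:30

121:30


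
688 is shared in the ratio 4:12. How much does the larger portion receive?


Total parts = 4 + 12 = 16
Value per part = 688 / 16 = 43
First share = 4 * 43 = 172
Second share = 12 * 43 = 516
Larger share = 516

516


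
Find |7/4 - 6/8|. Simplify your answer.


Simplify: 7/4 = 7/4 and 6/8 = 3/4
Find common denominator: LCD = 4
Convert: 7/4 and 3/4
Difference = |7 - 3|/4 = 4/4
Simplified = 1

1


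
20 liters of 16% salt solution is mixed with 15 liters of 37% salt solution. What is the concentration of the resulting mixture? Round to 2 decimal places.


Solute in mixture 1 = 16% of 20 L = 20*16/100 = 16/5 L
Solute in mixture 2 = 37% of 15 L = 15*37/100 = 111/20 L
Total solute = 16/5 + 111/20 = 35/4 L
Total volume = 20 + 15 = 35 L
Final concentration = 35/4/35 * 100 = 25.00%

25.00


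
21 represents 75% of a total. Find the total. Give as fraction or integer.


Given: 21 is 75% of the whole
Set up: 21 = 75/100 * whole
whole = 21 * 100 / 75
whole = 2100 / 75
whole = 28

28


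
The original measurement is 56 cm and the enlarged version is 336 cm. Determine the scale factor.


Original length = 56 cm
Scaled length = 336 cm
Scale factor = 336 / 56
= 6

6


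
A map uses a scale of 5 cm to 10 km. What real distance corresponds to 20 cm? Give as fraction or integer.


Map scale: 5 cm = 10 km
Measured distance on map = 20 cm
Set up proportion: 20 * 10 / 5
= 200 / 5
= 40 km

40


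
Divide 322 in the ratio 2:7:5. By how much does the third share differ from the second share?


Total parts = 2 + 7 + 5 = 14
Value per part = 322 / 14 = 23
Shares: 2*23=46, 7*23=161, 5*23=115
Third share = 115, second share = 161
Difference = |115 - 161| = 46

46


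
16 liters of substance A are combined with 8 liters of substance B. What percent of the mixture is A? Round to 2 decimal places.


Volume of A = 16 L
Volume of B = 8 L
Total volume = 16 + 8 = 24 L
Percentage of A = (16/24) * 100
= 66.67%

66.67


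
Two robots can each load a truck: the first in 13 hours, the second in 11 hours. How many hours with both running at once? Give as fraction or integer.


Rate of A = 1/13 job per hour
Rate of B = 1/11 job per hour
Combined rate = 1/13 + 1/11
Find common denominator: (11 + 13)/(13*11) = 24/143
Combined rate = 24/143 job per hour
Time together = 1 / (24/143) = 143/24 hours

143/24


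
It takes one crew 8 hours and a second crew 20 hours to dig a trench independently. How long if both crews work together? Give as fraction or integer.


Rate of A = 1/8 job per hour
Rate of B = 1/20 job per hour
Combined rate = 1/8 + 1/20
Find common denominator: (20 + 8)/(8*20) = 28/160
Combined rate = 7/40 job per hour
Time together = 1 / (7/40) = 40/7 hours

40/7


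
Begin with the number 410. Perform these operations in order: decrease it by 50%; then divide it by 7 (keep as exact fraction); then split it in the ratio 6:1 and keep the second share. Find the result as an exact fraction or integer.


Start with 410.
Step 1: Decrease by 50%: 410 * 50/100 = 205
Step 2: Divide by 7: 205 / 7 = 205/7
Step 3: Split 6:1, second share = 205/7 * 1/7 = 205/49
Final result = 205/49

205/49


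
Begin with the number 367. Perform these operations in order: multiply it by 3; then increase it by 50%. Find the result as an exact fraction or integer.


Start with 367.
Step 1: Multiply by 3: 367 * 3 = 1101
Step 2: Increase by 50%: 1101 * 150/100 = 3303/2
Final result = 3303/2

3303/2


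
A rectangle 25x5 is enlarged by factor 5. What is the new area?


Original dimensions: 25 x 5
Enlargement factor = 5
New width = 25 * 5 = 125
New height = 5 * 5 = 25
New area = 125 * 25 = 3125

3125


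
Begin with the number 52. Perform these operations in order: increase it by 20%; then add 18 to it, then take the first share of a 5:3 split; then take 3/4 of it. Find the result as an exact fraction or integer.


Start with 52.
Step 1: Increase by 20%: 52 * 120/100 = 312/5
Step 2: Add 18: 312/5+18=402/5; split 5:3 first = 402/5*5/8 = 201/4
Step 3: Take 3/4: 201/4 * 3/4 = 603/16
Final result = 603/16

603/16


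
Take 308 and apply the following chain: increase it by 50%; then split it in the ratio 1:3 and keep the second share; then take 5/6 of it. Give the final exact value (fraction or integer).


Start with 308.
Step 1: Increase by 50%: 308 * 150/100 = 462
Step 2: Split 1:3, second share = 462 * 3/4 = 693/2
Step 3: Take 5/6: 693/2 * 5/6 = 1155/4
Final result = 1155/4

1155/4


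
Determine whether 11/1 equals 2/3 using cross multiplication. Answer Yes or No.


Cross multiply to check 11/1 = 2/3
Left cross product: 11 * 3 = 33
Right cross product: 1 * 2 = 2
33 != 2
Not equal, so proportions differ => No

No


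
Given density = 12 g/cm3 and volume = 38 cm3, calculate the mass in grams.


Using mass = density * volume
Density = 12 g/cm3
Volume = 38 cm3
Mass = 12 * 38
= 456 g

456


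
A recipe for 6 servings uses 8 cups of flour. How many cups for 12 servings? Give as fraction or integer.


Original: 8 cups for 6 servings
Target servings = 12
Scaling factor = 12/6
New amount = 8 * 12/6
= 96/6
= 16 cups

16


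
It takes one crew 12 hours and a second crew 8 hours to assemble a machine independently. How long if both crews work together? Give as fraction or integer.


Rate of A = 1/12 job per hour
Rate of B = 1/8 job per hour
Combined rate = 1/12 + 1/8
Find common denominator: (8 + 12)/(12*8) = 20/96
Combined rate = 5/24 job per hour
Time together = 1 / (5/24) = 24/5 hours

24/5


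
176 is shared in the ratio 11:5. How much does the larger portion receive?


Total parts = 11 + 5 = 16
Value per part = 176 / 16 = 11
First share = 11 * 11 = 121
Second share = 5 * 11 = 55
Larger share = 121

121


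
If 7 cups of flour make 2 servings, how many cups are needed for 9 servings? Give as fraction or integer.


Original: 7 cups for 2 servings
Target servings = 9
Scaling factor = 9/2
New amount = 7 * 9/2
= 63/2
= 63/2 cups

63/2


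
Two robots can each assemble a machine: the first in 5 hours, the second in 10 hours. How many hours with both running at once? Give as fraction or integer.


Rate of A = 1/5 job per hour
Rate of B = 1/10 job per hour
Combined rate = 1/5 + 1/10
Find common denominator: (10 + 5)/(5*10) = 15/50
Combined rate = 3/10 job per hour
Time together = 1 / (3/10) = 10/3 hours

10/3


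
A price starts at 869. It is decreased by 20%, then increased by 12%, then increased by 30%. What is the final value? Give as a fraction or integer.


Start: 869
Step 1: decrease by 20% => multiply by 80/100
  869 * 80/100 = 3476/5
Step 2: increase by 12% => multiply by 112/100
  3476/5 * 112/100 = 97328/125
Step 3: increase by 30% => multiply by 130/100
  97328/125 * 130/100 = 632632/625
Final value = 632632/625

632632/625


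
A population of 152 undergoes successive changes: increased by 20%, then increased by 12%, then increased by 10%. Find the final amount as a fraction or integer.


Start: 152
Step 1: increase by 20% => multiply by 120/100
  152 * 120/100 = 912/5
Step 2: increase by 12% => multiply by 112/100
  912/5 * 112/100 = 25536/125
Step 3: increase by 10% => multiply by 110/100
  25536/125 * 110/100 = 140448/625
Final value = 140448/625

140448/625


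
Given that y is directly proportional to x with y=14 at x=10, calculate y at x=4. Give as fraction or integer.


Direct proportion: y = kx
Find k: k = 14/10 = 7/5
Compute y at x=4: y = 7/5 * 4
y = 28/5

28/5


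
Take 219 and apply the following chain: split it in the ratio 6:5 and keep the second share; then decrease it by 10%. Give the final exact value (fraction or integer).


Start with 219.
Step 1: Split 6:5, second share = 219 * 5/11 = 1095/11
Step 2: Decrease by 10%: 1095/11 * 90/100 = 1971/22
Final result = 1971/22

1971/22


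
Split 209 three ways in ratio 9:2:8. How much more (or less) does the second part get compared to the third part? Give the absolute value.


Total parts = 9 + 2 + 8 = 19
Value per part = 209 / 19 = 11
Shares: 9*11=99, 2*11=22, 8*11=88
Second share = 22, third share = 88
Difference = |22 - 88| = 66

66


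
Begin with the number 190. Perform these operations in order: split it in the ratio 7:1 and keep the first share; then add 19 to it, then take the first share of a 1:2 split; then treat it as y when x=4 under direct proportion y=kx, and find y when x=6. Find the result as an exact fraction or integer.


Start with 190.
Step 1: Split 7:1, first share = 190 * 7/8 = 665/4
Step 2: Add 19: 665/4+19=741/4; split 1:2 first = 741/4*1/3 = 247/4
Step 3: Direct prop: k = (247/4)/4; new y = k*6 = 247/4*6/4 = 741/8
Final result = 741/8

741/8


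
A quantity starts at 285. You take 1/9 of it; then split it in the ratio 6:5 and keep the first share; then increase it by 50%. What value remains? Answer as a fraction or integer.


Start with 285.
Step 1: Take 1/9: 285 * 1/9 = 95/3
Step 2: Split 6:5, first share = 95/3 * 6/11 = 190/11
Step 3: Increase by 50%: 190/11 * 150/100 = 285/11
Final result = 285/11

285/11


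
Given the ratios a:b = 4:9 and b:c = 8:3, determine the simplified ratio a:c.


Given a:b = 4:9 and b:c = 8:3
Make b consistent. Multiply first ratio by 8: a:b = 32:72
Multiply second ratio by 9: b:c = 72:27
Now b = 72 in both, so a:b:c = 32:72:27
Therefore a:c = 32:27
Simplify by GCD: a:c = 32:27

32:27


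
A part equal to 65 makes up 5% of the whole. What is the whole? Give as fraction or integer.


Given: 65 is 5% of the whole
Set up: 65 = 5/100 * whole
whole = 65 * 100 / 5
whole = 6500 / 5
whole = 1300

1300


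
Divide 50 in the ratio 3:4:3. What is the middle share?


Ratio = 3:4:3
Total parts = 3 + 4 + 3 = 10
Value per part = 50 / 10 = 5
First share = 3 * 5 = 15
Middle share = 4 * 5 = 20
Third share = 3 * 5 = 15

20


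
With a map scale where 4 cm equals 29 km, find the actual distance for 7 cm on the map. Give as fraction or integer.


Map scale: 4 cm = 29 km
Measured distance on map = 7 cm
Set up proportion: 7 * 29 / 4
= 203 / 4
= 203/4 km

203/4


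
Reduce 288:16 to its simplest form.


Find GCD(288, 16)
GCD = 16
Divide both by 16: 288/16 = 18, 16/16 = 1
Simplified ratio = 18:1

18:1


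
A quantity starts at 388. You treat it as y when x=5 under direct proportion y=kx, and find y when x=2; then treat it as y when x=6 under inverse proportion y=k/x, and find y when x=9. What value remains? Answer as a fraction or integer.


Start with 388.
Step 1: Direct prop: k = (388)/5; new y = k*2 = 388*2/5 = 776/5
Step 2: Inverse prop: k = (776/5)*6; new y = k/9 = 776/5*6/9 = 1552/15
Final result = 1552/15

1552/15


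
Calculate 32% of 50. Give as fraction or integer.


Compute 32% of 50
Convert percentage: 32% = 32/100
Multiply: 50 * 32/100
= 1600/100
= 16

16


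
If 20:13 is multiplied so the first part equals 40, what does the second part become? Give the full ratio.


Original ratio: 20:13
First term target: 40
Scale factor = 40 / 20 = 2
Multiply second term: 13 * 2 = 26
Equivalent ratio = 40:26

40:26


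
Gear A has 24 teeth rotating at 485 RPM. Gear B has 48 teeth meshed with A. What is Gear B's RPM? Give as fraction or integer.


Gear ratio: teeth_A * RPM_A = teeth_B * RPM_B
24 * 485 = 48 * RPM_B
11640 = 48 * RPM_B
RPM_B = 11640 / 48
RPM_B = 485/2

485/2


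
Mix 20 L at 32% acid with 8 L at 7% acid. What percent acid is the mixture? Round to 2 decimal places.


Solute in mixture 1 = 32% of 20 L = 20*32/100 = 32/5 L
Solute in mixture 2 = 7% of 8 L = 8*7/100 = 14/25 L
Total solute = 32/5 + 14/25 = 174/25 L
Total volume = 20 + 8 = 28 L
Final concentration = 174/25/28 * 100 = 24.86%

24.86


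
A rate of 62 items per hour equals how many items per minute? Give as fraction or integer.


Converting from per hour to per minute
Rate = 62 items per hour
Divide by 60: 62/60
= 31/30 items per minute

31/30


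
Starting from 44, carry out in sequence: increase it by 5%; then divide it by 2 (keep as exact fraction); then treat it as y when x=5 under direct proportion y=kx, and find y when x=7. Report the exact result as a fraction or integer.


Start with 44.
Step 1: Increase by 5%: 44 * 105/100 = 231/5
Step 2: Divide by 2: 231/5 / 2 = 231/10
Step 3: Direct prop: k = (231/10)/5; new y = k*7 = 231/10*7/5 = 1617/50
Final result = 1617/50

1617/50


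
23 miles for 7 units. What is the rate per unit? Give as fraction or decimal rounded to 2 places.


Total miles = 23
Number of units = 7
Unit rate = 23 / 7
= 3.29 miles per unit

3.29


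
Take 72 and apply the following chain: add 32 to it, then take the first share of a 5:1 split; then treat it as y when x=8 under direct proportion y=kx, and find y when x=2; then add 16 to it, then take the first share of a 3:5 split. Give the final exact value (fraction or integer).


Start with 72.
Step 1: Add 32: 72+32=104; split 5:1 first = 104*5/6 = 260/3
Step 2: Direct prop: k = (260/3)/8; new y = k*2 = 260/3*2/8 = 65/3
Step 3: Add 16: 65/3+16=113/3; split 3:5 first = 113/3*3/8 = 113/8
Final result = 113/8

113/8


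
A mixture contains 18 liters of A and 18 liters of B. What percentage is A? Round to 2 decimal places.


Volume of A = 18 L
Volume of B = 18 L
Total volume = 18 + 18 = 36 L
Percentage of A = (18/36) * 100
= 50.00%

50.00


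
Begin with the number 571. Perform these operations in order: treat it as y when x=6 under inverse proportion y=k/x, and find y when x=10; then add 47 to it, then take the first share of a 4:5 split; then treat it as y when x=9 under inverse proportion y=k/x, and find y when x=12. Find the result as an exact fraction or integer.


Start with 571.
Step 1: Inverse prop: k = (571)*6; new y = k/10 = 571*6/10 = 1713/5
Step 2: Add 47: 1713/5+47=1948/5; split 4:5 first = 1948/5*4/9 = 7792/45
Step 3: Inverse prop: k = (7792/45)*9; new y = k/12 = 7792/45*9/12 = 1948/15
Final result = 1948/15

1948/15


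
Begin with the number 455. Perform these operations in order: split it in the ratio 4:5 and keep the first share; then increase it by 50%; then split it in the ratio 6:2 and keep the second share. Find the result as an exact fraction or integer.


Start with 455.
Step 1: Split 4:5, first share = 455 * 4/9 = 1820/9
Step 2: Increase by 50%: 1820/9 * 150/100 = 910/3
Step 3: Split 6:2, second share = 910/3 * 2/8 = 455/6
Final result = 455/6

455/6


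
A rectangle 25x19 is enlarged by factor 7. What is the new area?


Original dimensions: 25 x 19
Enlargement factor = 7
New width = 25 * 7 = 175
New height = 19 * 7 = 133
New area = 175 * 133 = 23275

23275


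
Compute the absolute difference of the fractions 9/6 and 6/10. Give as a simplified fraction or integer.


Simplify: 9/6 = 3/2 and 6/10 = 3/5
Find common denominator: LCD = 10
Convert: 15/10 and 6/10
Difference = |15 - 6|/10 = 9/10
Simplified = 9/10

9/10
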